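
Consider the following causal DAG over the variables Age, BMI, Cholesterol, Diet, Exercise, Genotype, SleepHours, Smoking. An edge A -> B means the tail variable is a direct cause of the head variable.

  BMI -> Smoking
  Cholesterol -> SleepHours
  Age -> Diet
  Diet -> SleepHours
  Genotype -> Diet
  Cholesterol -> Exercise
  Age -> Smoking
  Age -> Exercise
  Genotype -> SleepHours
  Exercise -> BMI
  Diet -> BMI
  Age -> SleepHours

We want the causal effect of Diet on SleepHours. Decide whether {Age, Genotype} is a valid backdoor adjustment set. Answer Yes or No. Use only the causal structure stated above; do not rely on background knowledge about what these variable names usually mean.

Yes

Backdoor paths from Diet to SleepHours (paths whose first edge points into Diet):
  P1: Diet <- Age -> SleepHours
  P2: Diet <- Age -> Exercise <- Cholesterol -> SleepHours
  P3: Diet <- Age -> Smoking <- BMI <- Exercise <- Cholesterol -> SleepHours
  P4: Diet <- Genotype -> SleepHours
Condition 1 (no descendant of Diet in the set): holds — descendants of Diet are {BMI, SleepHours, Smoking}; none are in {Age, Genotype}.
Condition 2 (every backdoor path blocked by {Age, Genotype}):
  P1: blocked at fork node Age ∈ conditioning set.
  P2: blocked at fork node Age ∈ conditioning set.
  P3: blocked at fork node Age ∈ conditioning set.
  P4: blocked at fork node Genotype ∈ conditioning set.
{Age, Genotype} satisfies the backdoor criterion.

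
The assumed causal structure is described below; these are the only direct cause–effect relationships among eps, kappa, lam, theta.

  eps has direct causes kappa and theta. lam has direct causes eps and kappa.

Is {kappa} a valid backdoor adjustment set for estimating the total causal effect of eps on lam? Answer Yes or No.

Backdoor paths from eps to lam (paths whose first edge points into eps):
  P1: eps <- kappa -> lam
Condition 1 (no descendant of eps in the set): holds — descendants of eps are {lam}; none are in {kappa}.
Condition 2 (every backdoor path blocked by {kappa}):
  P1: blocked at fork node kappa ∈ conditioning set.
{kappa} satisfies the backdoor criterion.

Yes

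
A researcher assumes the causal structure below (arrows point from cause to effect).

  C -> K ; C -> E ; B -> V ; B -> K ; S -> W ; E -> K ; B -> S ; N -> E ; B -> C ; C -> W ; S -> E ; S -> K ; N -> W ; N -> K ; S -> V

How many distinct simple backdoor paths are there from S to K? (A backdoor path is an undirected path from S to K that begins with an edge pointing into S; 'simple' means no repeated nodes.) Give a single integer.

6

A backdoor path from S to K is any simple undirected path whose first edge points into S (i.e. leaves S via a parent).
Parents of S: {B}.
Enumerating:
  P1: S <- B -> C -> W <- N -> E -> K
  P2: S <- B -> C -> W <- N -> K
  P3: S <- B -> C -> E <- N -> K
  P4: S <- B -> C -> E -> K
  P5: S <- B -> C -> K
  P6: S <- B -> K
That exhausts the simple backdoor paths. Count: 6.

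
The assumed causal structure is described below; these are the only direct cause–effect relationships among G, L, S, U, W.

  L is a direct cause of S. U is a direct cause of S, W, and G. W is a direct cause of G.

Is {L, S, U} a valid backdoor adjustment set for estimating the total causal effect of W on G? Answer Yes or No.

Yes

Backdoor paths from W to G (paths whose first edge points into W):
  P1: W <- U -> G
Condition 1 (no descendant of W in the set): holds — descendants of W are {G}; none are in {L, S, U}.
Condition 2 (every backdoor path blocked by {L, S, U}):
  P1: blocked at fork node U ∈ conditioning set.
{L, S, U} satisfies the backdoor criterion.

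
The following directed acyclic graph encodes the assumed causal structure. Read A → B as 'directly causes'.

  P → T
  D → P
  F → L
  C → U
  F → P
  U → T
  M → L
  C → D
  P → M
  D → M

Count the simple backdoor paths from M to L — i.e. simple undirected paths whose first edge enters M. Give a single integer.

3

A backdoor path from M to L is any simple undirected path whose first edge points into M (i.e. leaves M via a parent).
Parents of M: {D, P}.
Enumerating:
  P1: M <- D <- C -> U -> T <- P <- F -> L
  P2: M <- D -> P <- F -> L
  P3: M <- P <- F -> L
That exhausts the simple backdoor paths. Count: 3.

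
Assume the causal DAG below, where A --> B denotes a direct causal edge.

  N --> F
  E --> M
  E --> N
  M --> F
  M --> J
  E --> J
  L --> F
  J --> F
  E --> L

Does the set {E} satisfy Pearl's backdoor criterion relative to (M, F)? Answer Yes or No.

Yes

Backdoor paths from M to F (paths whose first edge points into M):
  P1: M <- E -> J -> F
  P2: M <- E -> N -> F
  P3: M <- E -> L -> F
Condition 1 (no descendant of M in the set): holds — descendants of M are {F, J}; none are in {E}.
Condition 2 (every backdoor path blocked by {E}):
  P1: blocked at fork node E ∈ conditioning set.
  P2: blocked at fork node E ∈ conditioning set.
  P3: blocked at fork node E ∈ conditioning set.
{E} satisfies the backdoor criterion.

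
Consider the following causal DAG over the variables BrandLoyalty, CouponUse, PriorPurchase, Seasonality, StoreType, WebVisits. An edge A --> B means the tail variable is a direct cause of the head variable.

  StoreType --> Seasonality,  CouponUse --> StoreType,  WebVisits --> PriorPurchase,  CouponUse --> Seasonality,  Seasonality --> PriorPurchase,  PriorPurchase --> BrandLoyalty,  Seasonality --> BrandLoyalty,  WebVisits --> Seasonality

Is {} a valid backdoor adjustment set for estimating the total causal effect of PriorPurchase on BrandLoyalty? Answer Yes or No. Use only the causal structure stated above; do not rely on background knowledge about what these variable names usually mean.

Backdoor paths from PriorPurchase to BrandLoyalty (paths whose first edge points into PriorPurchase):
  P1: PriorPurchase <- WebVisits -> Seasonality -> BrandLoyalty
  P2: PriorPurchase <- Seasonality -> BrandLoyalty
Condition 1 (no descendant of PriorPurchase in the set): holds — descendants of PriorPurchase are {BrandLoyalty}; none are in {}.
Condition 2 (every backdoor path blocked by {}):
  P1: open — no interior node is in the conditioning set.
  P2: open — no interior node is in the conditioning set.
{} does not satisfy the backdoor criterion.

No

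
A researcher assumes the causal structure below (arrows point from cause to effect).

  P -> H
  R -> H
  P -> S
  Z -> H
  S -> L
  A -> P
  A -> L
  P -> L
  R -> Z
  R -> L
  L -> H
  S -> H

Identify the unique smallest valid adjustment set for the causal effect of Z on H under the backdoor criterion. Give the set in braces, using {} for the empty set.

Variables eligible for adjustment (non-descendants of Z, excluding Z and H): {A, L, P, R, S}.
Backdoor paths from Z to H:
  P1: Z <- R -> L <- A -> P -> S -> H
  P2: Z <- R -> L <- A -> P -> H
  P3: Z <- R -> L <- P -> S -> H
  P4: Z <- R -> L <- P -> H
  P5: Z <- R -> L <- S <- P -> H
  P6: Z <- R -> L <- S -> H
  P7: Z <- R -> L -> H
  P8: Z <- R -> H
The empty set is not sufficient: P7 (Z <- R -> L -> H) has no collider blocking it and no conditioned non-collider, so it is open.
Try {R}:
  P1: blocked at fork node R ∈ conditioning set.
  P2: blocked at fork node R ∈ conditioning set.
  P3: blocked at fork node R ∈ conditioning set.
  P4: blocked at fork node R ∈ conditioning set.
  P5: blocked at fork node R ∈ conditioning set.
  P6: blocked at fork node R ∈ conditioning set.
  P7: blocked at fork node R ∈ conditioning set.
  P8: blocked at fork node R ∈ conditioning set.
{R} contains no descendant of Z and blocks every backdoor path.
No other singleton works — e.g. {A} leaves P7 open — so {R} is the unique smallest valid adjustment set.

{R}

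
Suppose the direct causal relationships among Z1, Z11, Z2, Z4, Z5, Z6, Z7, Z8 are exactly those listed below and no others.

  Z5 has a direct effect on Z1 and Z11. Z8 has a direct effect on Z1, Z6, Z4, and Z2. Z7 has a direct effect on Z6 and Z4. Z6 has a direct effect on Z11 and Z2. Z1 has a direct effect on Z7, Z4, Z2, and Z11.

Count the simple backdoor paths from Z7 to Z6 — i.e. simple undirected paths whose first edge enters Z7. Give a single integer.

A backdoor path from Z7 to Z6 is any simple undirected path whose first edge points into Z7 (i.e. leaves Z7 via a parent).
Parents of Z7: {Z1}.
Enumerating:
  P1: Z7 <- Z1 <- Z8 -> Z6
  P2: Z7 <- Z1 <- Z8 -> Z2 <- Z6
  P3: Z7 <- Z1 <- Z5 -> Z11 <- Z6
  P4: Z7 <- Z1 -> Z4 <- Z8 -> Z6
  P5: Z7 <- Z1 -> Z4 <- Z8 -> Z2 <- Z6
  P6: Z7 <- Z1 -> Z2 <- Z8 -> Z6
  P7: Z7 <- Z1 -> Z2 <- Z6
  P8: Z7 <- Z1 -> Z11 <- Z6
That exhausts the simple backdoor paths. Count: 8.

8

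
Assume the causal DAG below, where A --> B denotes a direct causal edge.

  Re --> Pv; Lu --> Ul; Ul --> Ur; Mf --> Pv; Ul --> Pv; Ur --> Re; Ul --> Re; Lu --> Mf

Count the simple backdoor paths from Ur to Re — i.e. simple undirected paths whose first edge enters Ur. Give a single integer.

A backdoor path from Ur to Re is any simple undirected path whose first edge points into Ur (i.e. leaves Ur via a parent).
Parents of Ur: {Ul}.
Enumerating:
  P1: Ur <- Ul <- Lu -> Mf -> Pv <- Re
  P2: Ur <- Ul -> Re
  P3: Ur <- Ul -> Pv <- Re
That exhausts the simple backdoor paths. Count: 3.

3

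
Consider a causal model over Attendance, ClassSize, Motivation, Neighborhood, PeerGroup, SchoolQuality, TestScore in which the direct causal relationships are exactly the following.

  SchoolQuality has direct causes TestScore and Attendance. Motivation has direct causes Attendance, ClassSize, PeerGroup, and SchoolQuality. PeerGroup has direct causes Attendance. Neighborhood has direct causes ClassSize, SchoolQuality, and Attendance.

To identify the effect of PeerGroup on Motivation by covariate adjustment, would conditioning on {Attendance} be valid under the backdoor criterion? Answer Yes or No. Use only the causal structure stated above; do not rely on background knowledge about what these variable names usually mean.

Yes

Backdoor paths from PeerGroup to Motivation (paths whose first edge points into PeerGroup):
  P1: PeerGroup <- Attendance -> SchoolQuality -> Neighborhood <- ClassSize -> Motivation
  P2: PeerGroup <- Attendance -> SchoolQuality -> Motivation
  P3: PeerGroup <- Attendance -> Neighborhood <- ClassSize -> Motivation
  P4: PeerGroup <- Attendance -> Neighborhood <- SchoolQuality -> Motivation
  P5: PeerGroup <- Attendance -> Motivation
Condition 1 (no descendant of PeerGroup in the set): holds — descendants of PeerGroup are {Motivation}; none are in {Attendance}.
Condition 2 (every backdoor path blocked by {Attendance}):
  P1: blocked at fork node Attendance ∈ conditioning set.
  P2: blocked at fork node Attendance ∈ conditioning set.
  P3: blocked at fork node Attendance ∈ conditioning set.
  P4: blocked at fork node Attendance ∈ conditioning set.
  P5: blocked at fork node Attendance ∈ conditioning set.
{Attendance} satisfies the backdoor criterion.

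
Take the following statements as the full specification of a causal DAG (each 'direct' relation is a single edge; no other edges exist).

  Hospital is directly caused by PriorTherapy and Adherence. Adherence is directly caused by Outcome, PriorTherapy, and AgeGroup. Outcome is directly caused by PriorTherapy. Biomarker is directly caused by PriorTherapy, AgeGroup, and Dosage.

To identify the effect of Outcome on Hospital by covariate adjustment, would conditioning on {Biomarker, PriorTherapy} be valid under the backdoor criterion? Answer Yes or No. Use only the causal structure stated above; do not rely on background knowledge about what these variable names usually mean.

Yes

Backdoor paths from Outcome to Hospital (paths whose first edge points into Outcome):
  P1: Outcome <- PriorTherapy -> Adherence -> Hospital
  P2: Outcome <- PriorTherapy -> Biomarker <- AgeGroup -> Adherence -> Hospital
  P3: Outcome <- PriorTherapy -> Hospital
Condition 1 (no descendant of Outcome in the set): holds — descendants of Outcome are {Adherence, Hospital}; none are in {Biomarker, PriorTherapy}.
Condition 2 (every backdoor path blocked by {Biomarker, PriorTherapy}):
  P1: blocked at fork node PriorTherapy ∈ conditioning set.
  P2: blocked at fork node PriorTherapy ∈ conditioning set.
  P3: blocked at fork node PriorTherapy ∈ conditioning set.
{Biomarker, PriorTherapy} satisfies the backdoor criterion.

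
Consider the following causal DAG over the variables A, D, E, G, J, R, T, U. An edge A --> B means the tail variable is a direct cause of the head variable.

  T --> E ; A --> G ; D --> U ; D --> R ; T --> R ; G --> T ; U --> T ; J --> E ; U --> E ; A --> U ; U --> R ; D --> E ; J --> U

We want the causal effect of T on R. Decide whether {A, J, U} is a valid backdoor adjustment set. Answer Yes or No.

Yes

Backdoor paths from T to R (paths whose first edge points into T):
  P1: T <- G <- A -> U <- J -> E <- D -> R
  P2: T <- G <- A -> U <- D -> R
  P3: T <- G <- A -> U -> R
  P4: T <- G <- A -> U -> E <- D -> R
  P5: T <- U <- J -> E <- D -> R
  P6: T <- U <- D -> R
  P7: T <- U -> R
  P8: T <- U -> E <- D -> R
Condition 1 (no descendant of T in the set): holds — descendants of T are {E, R}; none are in {A, J, U}.
Condition 2 (every backdoor path blocked by {A, J, U}):
  P1: blocked at fork node A ∈ conditioning set.
  P2: blocked at fork node A ∈ conditioning set.
  P3: blocked at fork node A ∈ conditioning set.
  P4: blocked at fork node A ∈ conditioning set.
  P5: blocked at chain node U ∈ conditioning set.
  P6: blocked at chain node U ∈ conditioning set.
  P7: blocked at fork node U ∈ conditioning set.
  P8: blocked at fork node U ∈ conditioning set.
{A, J, U} satisfies the backdoor criterion.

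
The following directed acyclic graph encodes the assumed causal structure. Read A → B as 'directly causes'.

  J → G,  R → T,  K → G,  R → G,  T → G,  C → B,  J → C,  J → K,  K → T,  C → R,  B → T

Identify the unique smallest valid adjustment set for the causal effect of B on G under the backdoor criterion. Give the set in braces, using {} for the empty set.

{C}

Variables eligible for adjustment (non-descendants of B, excluding B and G): {C, J, K, R}.
Backdoor paths from B to G:
  P1: B <- C <- J -> K -> T <- R -> G
  P2: B <- C <- J -> K -> T -> G
  P3: B <- C <- J -> K -> G
  P4: B <- C <- J -> G
  P5: B <- C -> R -> T <- K <- J -> G
  P6: B <- C -> R -> T <- K -> G
  P7: B <- C -> R -> T -> G
  P8: B <- C -> R -> G
The empty set is not sufficient: P2 (B <- C <- J -> K -> T -> G) has no collider blocking it and no conditioned non-collider, so it is open.
Try {C}:
  P1: blocked at chain node C ∈ conditioning set.
  P2: blocked at chain node C ∈ conditioning set.
  P3: blocked at chain node C ∈ conditioning set.
  P4: blocked at chain node C ∈ conditioning set.
  P5: blocked at fork node C ∈ conditioning set.
  P6: blocked at fork node C ∈ conditioning set.
  P7: blocked at fork node C ∈ conditioning set.
  P8: blocked at fork node C ∈ conditioning set.
{C} contains no descendant of B and blocks every backdoor path.
No other singleton works — e.g. {J} leaves P7 open — so {C} is the unique smallest valid adjustment set.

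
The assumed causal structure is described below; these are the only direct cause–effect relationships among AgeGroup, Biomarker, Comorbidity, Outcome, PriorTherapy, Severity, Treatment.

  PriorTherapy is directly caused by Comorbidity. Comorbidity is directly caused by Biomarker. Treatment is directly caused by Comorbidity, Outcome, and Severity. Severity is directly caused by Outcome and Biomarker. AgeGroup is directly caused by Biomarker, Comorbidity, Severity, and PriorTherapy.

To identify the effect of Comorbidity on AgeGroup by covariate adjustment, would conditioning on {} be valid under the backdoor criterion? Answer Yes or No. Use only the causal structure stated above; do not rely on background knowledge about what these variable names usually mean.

Backdoor paths from Comorbidity to AgeGroup (paths whose first edge points into Comorbidity):
  P1: Comorbidity <- Biomarker -> Severity -> AgeGroup
  P2: Comorbidity <- Biomarker -> AgeGroup
Condition 1 (no descendant of Comorbidity in the set): holds — descendants of Comorbidity are {AgeGroup, PriorTherapy, Treatment}; none are in {}.
Condition 2 (every backdoor path blocked by {}):
  P1: open — no interior node is in the conditioning set.
  P2: open — no interior node is in the conditioning set.
{} does not satisfy the backdoor criterion.

No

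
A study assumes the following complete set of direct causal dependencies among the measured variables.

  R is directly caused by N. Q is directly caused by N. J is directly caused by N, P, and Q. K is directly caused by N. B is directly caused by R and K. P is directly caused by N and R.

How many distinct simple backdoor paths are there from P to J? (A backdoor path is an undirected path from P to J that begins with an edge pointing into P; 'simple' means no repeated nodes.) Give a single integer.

6

A backdoor path from P to J is any simple undirected path whose first edge points into P (i.e. leaves P via a parent).
Parents of P: {N, R}.
Enumerating:
  P1: P <- N -> Q -> J
  P2: P <- N -> J
  P3: P <- R <- N -> Q -> J
  P4: P <- R <- N -> J
  P5: P <- R -> B <- K <- N -> Q -> J
  P6: P <- R -> B <- K <- N -> J
That exhausts the simple backdoor paths. Count: 6.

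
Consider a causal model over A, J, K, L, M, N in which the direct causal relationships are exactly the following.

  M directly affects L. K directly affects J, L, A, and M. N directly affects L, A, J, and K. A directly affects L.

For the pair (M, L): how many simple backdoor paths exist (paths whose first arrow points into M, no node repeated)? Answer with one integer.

A backdoor path from M to L is any simple undirected path whose first edge points into M (i.e. leaves M via a parent).
Parents of M: {K}.
Enumerating:
  P1: M <- K <- N -> A -> L
  P2: M <- K <- N -> L
  P3: M <- K -> A <- N -> L
  P4: M <- K -> A -> L
  P5: M <- K -> J <- N -> A -> L
  P6: M <- K -> J <- N -> L
  P7: M <- K -> L
That exhausts the simple backdoor paths. Count: 7.

7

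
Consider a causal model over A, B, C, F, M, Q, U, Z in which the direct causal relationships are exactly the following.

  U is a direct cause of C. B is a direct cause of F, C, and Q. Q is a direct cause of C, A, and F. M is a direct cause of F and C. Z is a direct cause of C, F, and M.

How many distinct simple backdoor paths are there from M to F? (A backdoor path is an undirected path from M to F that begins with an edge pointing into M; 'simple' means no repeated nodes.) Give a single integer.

A backdoor path from M to F is any simple undirected path whose first edge points into M (i.e. leaves M via a parent).
Parents of M: {Z}.
Enumerating:
  P1: M <- Z -> C <- B -> Q -> F
  P2: M <- Z -> C <- B -> F
  P3: M <- Z -> C <- Q <- B -> F
  P4: M <- Z -> C <- Q -> F
  P5: M <- Z -> F
That exhausts the simple backdoor paths. Count: 5.

5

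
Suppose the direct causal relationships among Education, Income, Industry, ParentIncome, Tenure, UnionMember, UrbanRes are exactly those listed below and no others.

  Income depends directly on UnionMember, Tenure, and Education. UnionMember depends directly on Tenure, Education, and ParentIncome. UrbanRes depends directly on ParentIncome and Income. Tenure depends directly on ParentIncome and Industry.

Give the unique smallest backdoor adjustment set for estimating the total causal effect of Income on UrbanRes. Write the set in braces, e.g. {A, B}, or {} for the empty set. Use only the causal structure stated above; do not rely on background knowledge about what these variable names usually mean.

Variables eligible for adjustment (non-descendants of Income, excluding Income and UrbanRes): {Education, Industry, ParentIncome, Tenure, UnionMember}.
Backdoor paths from Income to UrbanRes:
  P1: Income <- Education -> UnionMember <- ParentIncome -> UrbanRes
  P2: Income <- Education -> UnionMember <- Tenure <- ParentIncome -> UrbanRes
  P3: Income <- Tenure <- ParentIncome -> UrbanRes
  P4: Income <- Tenure -> UnionMember <- ParentIncome -> UrbanRes
  P5: Income <- UnionMember <- ParentIncome -> UrbanRes
  P6: Income <- UnionMember <- Tenure <- ParentIncome -> UrbanRes
The empty set is not sufficient: P3 (Income <- Tenure <- ParentIncome -> UrbanRes) has no collider blocking it and no conditioned non-collider, so it is open.
Try {ParentIncome}:
  P1: blocked at collider UnionMember (neither it nor any descendant is in the conditioning set).
  P2: blocked at collider UnionMember (neither it nor any descendant is in the conditioning set).
  P3: blocked at fork node ParentIncome ∈ conditioning set.
  P4: blocked at collider UnionMember (neither it nor any descendant is in the conditioning set).
  P5: blocked at fork node ParentIncome ∈ conditioning set.
  P6: blocked at fork node ParentIncome ∈ conditioning set.
{ParentIncome} contains no descendant of Income and blocks every backdoor path.
No other singleton works — e.g. {Industry} leaves P3 open — so {ParentIncome} is the unique smallest valid adjustment set.

{ParentIncome}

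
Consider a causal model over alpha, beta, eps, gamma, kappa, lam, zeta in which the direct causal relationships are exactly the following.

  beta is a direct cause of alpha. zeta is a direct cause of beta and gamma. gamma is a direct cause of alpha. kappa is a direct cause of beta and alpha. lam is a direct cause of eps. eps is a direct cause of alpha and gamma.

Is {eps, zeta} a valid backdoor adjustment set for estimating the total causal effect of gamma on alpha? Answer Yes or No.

Yes

Backdoor paths from gamma to alpha (paths whose first edge points into gamma):
  P1: gamma <- eps -> alpha
  P2: gamma <- zeta -> beta <- kappa -> alpha
  P3: gamma <- zeta -> beta -> alpha
Condition 1 (no descendant of gamma in the set): holds — descendants of gamma are {alpha}; none are in {eps, zeta}.
Condition 2 (every backdoor path blocked by {eps, zeta}):
  P1: blocked at fork node eps ∈ conditioning set.
  P2: blocked at fork node zeta ∈ conditioning set.
  P3: blocked at fork node zeta ∈ conditioning set.
{eps, zeta} satisfies the backdoor criterion.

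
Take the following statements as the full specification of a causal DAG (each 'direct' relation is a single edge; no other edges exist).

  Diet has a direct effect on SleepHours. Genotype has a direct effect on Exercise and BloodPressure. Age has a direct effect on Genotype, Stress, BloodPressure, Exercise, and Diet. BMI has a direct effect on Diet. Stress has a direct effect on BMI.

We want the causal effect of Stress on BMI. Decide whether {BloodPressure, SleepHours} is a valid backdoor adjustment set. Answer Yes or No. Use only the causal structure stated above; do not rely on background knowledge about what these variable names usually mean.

No

Backdoor paths from Stress to BMI (paths whose first edge points into Stress):
  P1: Stress <- Age -> Diet <- BMI
Condition 1 (no descendant of Stress in the set): FAILS — SleepHours is a descendant of Stress.
Condition 2 (every backdoor path blocked by {BloodPressure, SleepHours}):
  P1: open — collider(s) Diet are conditioned on (or have a conditioned descendant) and no non-collider on the path is in the set.
{BloodPressure, SleepHours} does not satisfy the backdoor criterion.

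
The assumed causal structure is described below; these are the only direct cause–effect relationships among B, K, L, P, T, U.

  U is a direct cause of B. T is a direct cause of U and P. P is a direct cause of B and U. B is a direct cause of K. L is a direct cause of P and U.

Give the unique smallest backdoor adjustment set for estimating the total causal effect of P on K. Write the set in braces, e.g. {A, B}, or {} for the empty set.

Variables eligible for adjustment (non-descendants of P, excluding P and K): {L, T}.
Backdoor paths from P to K:
  P1: P <- T -> U -> B -> K
  P2: P <- L -> U -> B -> K
The empty set is not sufficient: P1 (P <- T -> U -> B -> K) has no collider blocking it and no conditioned non-collider, so it is open.
Try {L, T}:
  P1: blocked at fork node T ∈ conditioning set.
  P2: blocked at fork node L ∈ conditioning set.
{L, T} contains no descendant of P and blocks every backdoor path.
Every element of {L, T} is needed (dropping L leaves P2 open; dropping T leaves P1 open), so no proper subset is valid.
Among all size-2 subsets of the eligible variables, only {L, T} blocks every backdoor path, so it is the unique smallest valid adjustment set.

{L, T}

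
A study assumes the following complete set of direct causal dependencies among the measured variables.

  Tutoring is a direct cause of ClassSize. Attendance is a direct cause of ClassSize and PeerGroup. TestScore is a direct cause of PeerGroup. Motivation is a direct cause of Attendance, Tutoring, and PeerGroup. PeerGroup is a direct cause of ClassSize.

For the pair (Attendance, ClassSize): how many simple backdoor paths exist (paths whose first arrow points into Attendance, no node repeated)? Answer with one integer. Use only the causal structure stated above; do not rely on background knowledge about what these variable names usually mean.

A backdoor path from Attendance to ClassSize is any simple undirected path whose first edge points into Attendance (i.e. leaves Attendance via a parent).
Parents of Attendance: {Motivation}.
Enumerating:
  P1: Attendance <- Motivation -> PeerGroup -> ClassSize
  P2: Attendance <- Motivation -> Tutoring -> ClassSize
That exhausts the simple backdoor paths. Count: 2.

2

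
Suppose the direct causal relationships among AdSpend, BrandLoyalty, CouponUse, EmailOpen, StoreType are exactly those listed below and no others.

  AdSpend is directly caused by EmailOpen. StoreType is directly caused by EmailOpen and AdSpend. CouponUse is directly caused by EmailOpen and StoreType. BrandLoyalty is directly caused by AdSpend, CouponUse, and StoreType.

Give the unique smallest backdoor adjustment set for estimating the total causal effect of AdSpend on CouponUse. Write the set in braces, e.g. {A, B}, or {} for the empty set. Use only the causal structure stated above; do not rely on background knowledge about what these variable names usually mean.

{EmailOpen}

Variables eligible for adjustment (non-descendants of AdSpend, excluding AdSpend and CouponUse): {EmailOpen}.
Backdoor paths from AdSpend to CouponUse:
  P1: AdSpend <- EmailOpen -> StoreType -> CouponUse
  P2: AdSpend <- EmailOpen -> StoreType -> BrandLoyalty <- CouponUse
  P3: AdSpend <- EmailOpen -> CouponUse
The empty set is not sufficient: P1 (AdSpend <- EmailOpen -> StoreType -> CouponUse) has no collider blocking it and no conditioned non-collider, so it is open.
Try {EmailOpen}:
  P1: blocked at fork node EmailOpen ∈ conditioning set.
  P2: blocked at fork node EmailOpen ∈ conditioning set.
  P3: blocked at fork node EmailOpen ∈ conditioning set.
{EmailOpen} contains no descendant of AdSpend and blocks every backdoor path.
{EmailOpen} is the unique smallest valid adjustment set.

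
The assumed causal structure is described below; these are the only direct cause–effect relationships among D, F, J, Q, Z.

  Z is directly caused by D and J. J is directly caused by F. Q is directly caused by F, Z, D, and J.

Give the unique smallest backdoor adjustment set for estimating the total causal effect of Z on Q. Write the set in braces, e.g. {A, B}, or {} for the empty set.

{D, J}

Variables eligible for adjustment (non-descendants of Z, excluding Z and Q): {D, F, J}.
Backdoor paths from Z to Q:
  P1: Z <- D -> Q
  P2: Z <- J <- F -> Q
  P3: Z <- J -> Q
The empty set is not sufficient: P1 (Z <- D -> Q) has no collider blocking it and no conditioned non-collider, so it is open.
Try {D, J}:
  P1: blocked at fork node D ∈ conditioning set.
  P2: blocked at chain node J ∈ conditioning set.
  P3: blocked at fork node J ∈ conditioning set.
{D, J} contains no descendant of Z and blocks every backdoor path.
Every element of {D, J} is needed (dropping D leaves P1 open; dropping J leaves P2 open), so no proper subset is valid.
Among all size-2 subsets of the eligible variables, only {D, J} blocks every backdoor path, so it is the unique smallest valid adjustment set.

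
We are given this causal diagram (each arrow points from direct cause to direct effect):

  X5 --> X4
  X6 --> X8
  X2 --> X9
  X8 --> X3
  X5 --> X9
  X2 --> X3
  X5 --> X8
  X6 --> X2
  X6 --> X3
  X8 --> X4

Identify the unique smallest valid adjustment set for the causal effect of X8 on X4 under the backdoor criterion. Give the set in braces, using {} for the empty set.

Variables eligible for adjustment (non-descendants of X8, excluding X8 and X4): {X2, X5, X6, X9}.
Backdoor paths from X8 to X4:
  P1: X8 <- X6 -> X2 -> X9 <- X5 -> X4
  P2: X8 <- X6 -> X3 <- X2 -> X9 <- X5 -> X4
  P3: X8 <- X5 -> X4
The empty set is not sufficient: P3 (X8 <- X5 -> X4) has no collider blocking it and no conditioned non-collider, so it is open.
Try {X5}:
  P1: blocked at collider X9 (neither it nor any descendant is in the conditioning set).
  P2: blocked at collider X3 (neither it nor any descendant is in the conditioning set).
  P3: blocked at fork node X5 ∈ conditioning set.
{X5} contains no descendant of X8 and blocks every backdoor path.
No other singleton works — e.g. {X6} leaves P3 open — so {X5} is the unique smallest valid adjustment set.

{X5}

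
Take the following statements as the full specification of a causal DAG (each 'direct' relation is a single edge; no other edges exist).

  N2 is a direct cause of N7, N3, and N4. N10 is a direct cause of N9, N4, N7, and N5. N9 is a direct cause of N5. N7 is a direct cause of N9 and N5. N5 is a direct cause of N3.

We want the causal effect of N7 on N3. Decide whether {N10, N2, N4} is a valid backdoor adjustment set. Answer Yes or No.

Yes

Backdoor paths from N7 to N3 (paths whose first edge points into N7):
  P1: N7 <- N2 -> N3
  P2: N7 <- N2 -> N4 <- N10 -> N9 -> N5 -> N3
  P3: N7 <- N2 -> N4 <- N10 -> N5 -> N3
  P4: N7 <- N10 -> N9 -> N5 -> N3
  P5: N7 <- N10 -> N5 -> N3
  P6: N7 <- N10 -> N4 <- N2 -> N3
Condition 1 (no descendant of N7 in the set): holds — descendants of N7 are {N3, N5, N9}; none are in {N10, N2, N4}.
Condition 2 (every backdoor path blocked by {N10, N2, N4}):
  P1: blocked at fork node N2 ∈ conditioning set.
  P2: blocked at fork node N2 ∈ conditioning set.
  P3: blocked at fork node N2 ∈ conditioning set.
  P4: blocked at fork node N10 ∈ conditioning set.
  P5: blocked at fork node N10 ∈ conditioning set.
  P6: blocked at fork node N10 ∈ conditioning set.
{N10, N2, N4} satisfies the backdoor criterion.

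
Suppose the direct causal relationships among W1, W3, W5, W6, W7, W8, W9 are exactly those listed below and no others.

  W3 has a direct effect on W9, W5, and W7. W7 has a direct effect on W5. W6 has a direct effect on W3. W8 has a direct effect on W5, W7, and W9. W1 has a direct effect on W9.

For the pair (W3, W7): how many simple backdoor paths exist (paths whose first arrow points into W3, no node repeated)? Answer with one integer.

0

A backdoor path from W3 to W7 is any simple undirected path whose first edge points into W3 (i.e. leaves W3 via a parent).
Parents of W3: {W6}.
No simple path from any parent of W3 reaches W7 without revisiting W3, so there are no backdoor paths.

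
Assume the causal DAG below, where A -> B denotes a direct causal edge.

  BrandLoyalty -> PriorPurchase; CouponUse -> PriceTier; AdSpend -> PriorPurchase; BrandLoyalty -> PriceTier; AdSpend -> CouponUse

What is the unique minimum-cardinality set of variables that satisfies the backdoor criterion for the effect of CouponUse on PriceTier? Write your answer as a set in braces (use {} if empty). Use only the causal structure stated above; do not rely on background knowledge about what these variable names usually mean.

{}

Variables eligible for adjustment (non-descendants of CouponUse, excluding CouponUse and PriceTier): {AdSpend, BrandLoyalty, PriorPurchase}.
Backdoor paths from CouponUse to PriceTier:
  P1: CouponUse <- AdSpend -> PriorPurchase <- BrandLoyalty -> PriceTier
Each backdoor path contains an unconditioned collider, so every path is already blocked with the empty conditioning set:
  P1: blocked at collider PriorPurchase (neither it nor any descendant is in the conditioning set).
The empty set is therefore the unique smallest valid set.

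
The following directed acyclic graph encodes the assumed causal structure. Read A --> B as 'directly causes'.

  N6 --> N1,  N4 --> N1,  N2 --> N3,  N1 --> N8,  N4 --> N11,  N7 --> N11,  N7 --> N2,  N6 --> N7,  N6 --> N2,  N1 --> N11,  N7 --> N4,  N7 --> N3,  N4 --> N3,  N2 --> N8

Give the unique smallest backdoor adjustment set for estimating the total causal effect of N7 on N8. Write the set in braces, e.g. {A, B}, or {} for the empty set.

{N6}

Variables eligible for adjustment (non-descendants of N7, excluding N7 and N8): {N6}.
Backdoor paths from N7 to N8:
  P1: N7 <- N6 -> N2 -> N3 <- N4 -> N1 -> N8
  P2: N7 <- N6 -> N2 -> N3 <- N4 -> N11 <- N1 -> N8
  P3: N7 <- N6 -> N2 -> N8
  P4: N7 <- N6 -> N1 <- N4 -> N3 <- N2 -> N8
  P5: N7 <- N6 -> N1 -> N8
  P6: N7 <- N6 -> N1 -> N11 <- N4 -> N3 <- N2 -> N8
The empty set is not sufficient: P3 (N7 <- N6 -> N2 -> N8) has no collider blocking it and no conditioned non-collider, so it is open.
Try {N6}:
  P1: blocked at fork node N6 ∈ conditioning set.
  P2: blocked at fork node N6 ∈ conditioning set.
  P3: blocked at fork node N6 ∈ conditioning set.
  P4: blocked at fork node N6 ∈ conditioning set.
  P5: blocked at fork node N6 ∈ conditioning set.
  P6: blocked at fork node N6 ∈ conditioning set.
{N6} contains no descendant of N7 and blocks every backdoor path.
{N6} is the unique smallest valid adjustment set.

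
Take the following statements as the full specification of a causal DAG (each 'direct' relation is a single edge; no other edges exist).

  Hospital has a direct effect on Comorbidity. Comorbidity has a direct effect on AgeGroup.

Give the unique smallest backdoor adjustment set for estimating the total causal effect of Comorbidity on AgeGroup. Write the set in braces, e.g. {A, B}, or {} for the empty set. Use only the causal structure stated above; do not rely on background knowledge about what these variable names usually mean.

Variables eligible for adjustment (non-descendants of Comorbidity, excluding Comorbidity and AgeGroup): {Hospital}.
Backdoor paths from Comorbidity to AgeGroup:
  (none)
With no backdoor paths the empty set already satisfies the criterion, and it is trivially minimal.

{}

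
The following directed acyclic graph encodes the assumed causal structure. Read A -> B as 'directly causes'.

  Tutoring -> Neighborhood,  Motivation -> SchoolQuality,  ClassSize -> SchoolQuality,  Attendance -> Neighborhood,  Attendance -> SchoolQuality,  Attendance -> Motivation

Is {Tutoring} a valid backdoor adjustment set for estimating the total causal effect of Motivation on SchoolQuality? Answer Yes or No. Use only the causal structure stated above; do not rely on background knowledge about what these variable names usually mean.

Backdoor paths from Motivation to SchoolQuality (paths whose first edge points into Motivation):
  P1: Motivation <- Attendance -> SchoolQuality
Condition 1 (no descendant of Motivation in the set): holds — descendants of Motivation are {SchoolQuality}; none are in {Tutoring}.
Condition 2 (every backdoor path blocked by {Tutoring}):
  P1: open — no interior node is in the conditioning set.
{Tutoring} does not satisfy the backdoor criterion.

No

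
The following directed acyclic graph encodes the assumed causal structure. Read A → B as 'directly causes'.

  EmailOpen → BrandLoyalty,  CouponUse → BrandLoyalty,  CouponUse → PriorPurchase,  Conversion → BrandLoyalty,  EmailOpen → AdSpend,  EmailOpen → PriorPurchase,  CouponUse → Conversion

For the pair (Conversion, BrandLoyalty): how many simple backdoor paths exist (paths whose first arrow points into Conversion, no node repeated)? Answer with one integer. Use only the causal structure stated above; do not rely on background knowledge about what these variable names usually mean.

2

A backdoor path from Conversion to BrandLoyalty is any simple undirected path whose first edge points into Conversion (i.e. leaves Conversion via a parent).
Parents of Conversion: {CouponUse}.
Enumerating:
  P1: Conversion <- CouponUse -> PriorPurchase <- EmailOpen -> BrandLoyalty
  P2: Conversion <- CouponUse -> BrandLoyalty
That exhausts the simple backdoor paths. Count: 2.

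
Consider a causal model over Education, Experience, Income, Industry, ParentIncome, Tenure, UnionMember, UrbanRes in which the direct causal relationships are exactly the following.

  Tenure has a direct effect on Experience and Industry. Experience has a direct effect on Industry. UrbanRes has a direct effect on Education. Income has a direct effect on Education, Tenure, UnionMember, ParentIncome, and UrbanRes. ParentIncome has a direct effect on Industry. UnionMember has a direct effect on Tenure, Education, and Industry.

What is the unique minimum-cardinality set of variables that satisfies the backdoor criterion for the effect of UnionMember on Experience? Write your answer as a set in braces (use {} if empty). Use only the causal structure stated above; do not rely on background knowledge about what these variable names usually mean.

Variables eligible for adjustment (non-descendants of UnionMember, excluding UnionMember and Experience): {Income, ParentIncome, UrbanRes}.
Backdoor paths from UnionMember to Experience:
  P1: UnionMember <- Income -> ParentIncome -> Industry <- Tenure -> Experience
  P2: UnionMember <- Income -> ParentIncome -> Industry <- Experience
  P3: UnionMember <- Income -> Tenure -> Experience
  P4: UnionMember <- Income -> Tenure -> Industry <- Experience
The empty set is not sufficient: P3 (UnionMember <- Income -> Tenure -> Experience) has no collider blocking it and no conditioned non-collider, so it is open.
Try {Income}:
  P1: blocked at fork node Income ∈ conditioning set.
  P2: blocked at fork node Income ∈ conditioning set.
  P3: blocked at fork node Income ∈ conditioning set.
  P4: blocked at fork node Income ∈ conditioning set.
{Income} contains no descendant of UnionMember and blocks every backdoor path.
No other singleton works — e.g. {ParentIncome} leaves P3 open — so {Income} is the unique smallest valid adjustment set.

{Income}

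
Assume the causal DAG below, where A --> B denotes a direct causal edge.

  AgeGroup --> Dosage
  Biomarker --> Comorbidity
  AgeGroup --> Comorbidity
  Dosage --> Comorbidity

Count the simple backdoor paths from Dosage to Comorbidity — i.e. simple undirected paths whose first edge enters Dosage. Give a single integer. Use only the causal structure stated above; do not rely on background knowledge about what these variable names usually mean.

1

A backdoor path from Dosage to Comorbidity is any simple undirected path whose first edge points into Dosage (i.e. leaves Dosage via a parent).
Parents of Dosage: {AgeGroup}.
Enumerating:
  P1: Dosage <- AgeGroup -> Comorbidity
That exhausts the simple backdoor paths. Count: 1.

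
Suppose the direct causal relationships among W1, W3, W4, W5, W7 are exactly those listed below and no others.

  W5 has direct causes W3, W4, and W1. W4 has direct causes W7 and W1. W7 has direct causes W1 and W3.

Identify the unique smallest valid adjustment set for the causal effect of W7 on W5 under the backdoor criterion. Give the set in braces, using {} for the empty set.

{W1, W3}

Variables eligible for adjustment (non-descendants of W7, excluding W7 and W5): {W1, W3}.
Backdoor paths from W7 to W5:
  P1: W7 <- W3 -> W5
  P2: W7 <- W1 -> W4 -> W5
  P3: W7 <- W1 -> W5
The empty set is not sufficient: P1 (W7 <- W3 -> W5) has no collider blocking it and no conditioned non-collider, so it is open.
Try {W1, W3}:
  P1: blocked at fork node W3 ∈ conditioning set.
  P2: blocked at fork node W1 ∈ conditioning set.
  P3: blocked at fork node W1 ∈ conditioning set.
{W1, W3} contains no descendant of W7 and blocks every backdoor path.
Every element of {W1, W3} is needed (dropping W1 leaves P2 open; dropping W3 leaves P1 open), so no proper subset is valid.
Among all size-2 subsets of the eligible variables, only {W1, W3} blocks every backdoor path, so it is the unique smallest valid adjustment set.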